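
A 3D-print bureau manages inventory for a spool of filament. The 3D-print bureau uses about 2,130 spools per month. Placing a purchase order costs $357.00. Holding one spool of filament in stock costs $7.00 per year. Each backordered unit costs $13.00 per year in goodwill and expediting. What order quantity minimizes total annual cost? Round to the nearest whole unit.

Annual demand D = 2,130 × 12 = 25,560.
With planned backorders, Q* = √(2DS/H) · √((H+B)/B).
√(2DS/H) = √(2 × 25,560 × 357 / 7) = 1614.658.
√((H+B)/B) = √((7+13)/13) = 1.2403.
Q* ≈ 2002.737.

Q* ≈ 2,003 spools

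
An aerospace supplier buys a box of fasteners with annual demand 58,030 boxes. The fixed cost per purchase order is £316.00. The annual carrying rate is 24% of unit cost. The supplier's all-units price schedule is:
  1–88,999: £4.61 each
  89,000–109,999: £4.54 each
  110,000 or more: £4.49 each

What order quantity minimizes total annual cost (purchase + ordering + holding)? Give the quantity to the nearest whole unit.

Holding cost per unit per year at price C is H = 0.24·C.
Candidates are each tier's EOQ (if it falls in that tier) and each price-break quantity.
EOQ at £4.61 = 5757.4 (feasible in tier 1): TC = 58,030×£4.61 + (58,030/5757.4)×316 + (5757.4/2)×0.24×£4.61 = £273,888.32.
EOQ at £4.54 = 5801.6 < 89000, so use break Q=89000: TC = 58,030×£4.54 + (58,030/89000.0)×316 + (89000.0/2)×0.24×£4.54 = £312,149.44.
EOQ at £4.49 = 5833.9 < 110000, so use break Q=110000: TC = 58,030×£4.49 + (58,030/110000.0)×316 + (110000.0/2)×0.24×£4.49 = £319,989.40.
Lowest total cost is £273,888.32 at Q = 5757.4.

Q* ≈ 5,757 boxes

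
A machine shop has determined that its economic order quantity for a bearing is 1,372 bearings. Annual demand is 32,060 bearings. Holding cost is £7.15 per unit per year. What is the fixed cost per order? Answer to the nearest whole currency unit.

Invert the EOQ relation Q*² = 2DS/H.
From Q* = √(2DS/H): S = Q*²H / (2D) = 1,372² × 7.15 / (2 × 32,060) = 209.9040.

S ≈ £210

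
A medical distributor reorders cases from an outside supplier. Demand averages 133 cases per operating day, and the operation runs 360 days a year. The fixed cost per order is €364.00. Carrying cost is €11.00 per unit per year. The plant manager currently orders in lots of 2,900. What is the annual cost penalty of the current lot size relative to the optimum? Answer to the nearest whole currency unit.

Annual demand D = 133 × 360 = 47,880.
EOQ = √(2DS/H) = √(2 × 47,880 × 364 / 11) ≈ 1780.11.
Cost at Q* = (D/Q*)S + (Q*/2)H = √(2DSH) ≈ €19,581.19.
Cost at Q = 2,900: (47,880/2,900)×364 + (2,900/2)×11 = €6,009.77 + €15,950.00 = €21,959.77.
Excess = €21,959.77 − €19,581.19 = €2,378.57.

Extra cost ≈ €2,379 per year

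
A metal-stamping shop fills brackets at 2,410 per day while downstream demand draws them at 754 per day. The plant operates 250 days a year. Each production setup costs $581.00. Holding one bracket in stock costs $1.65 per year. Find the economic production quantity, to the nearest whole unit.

Q* ≈ 13,899 brackets

Annual demand D = 754 × 250 = 188,500.
Production build-up factor (1 − d/p) = 1 − 754/2,410 = 0.6871.
Q* = √(2DS / (H(1 − d/p))) = √(2 × 188,500 × 581 / (1.65 × 0.6871)).
= √(219,037,000 / 1.1338) ≈ 13899.370.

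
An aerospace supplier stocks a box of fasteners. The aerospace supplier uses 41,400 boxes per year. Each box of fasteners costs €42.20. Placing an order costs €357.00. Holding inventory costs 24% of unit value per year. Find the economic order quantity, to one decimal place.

Holding cost H = 0.24 × €42.20 = €10.1280 per unit per year.
EOQ = √(2DS / H) = √(2 × 41,400 × 357 / 10.128).
= √(29,559,600 / 10.128) = √2,918,601.8957 ≈ 1708.392.

Q* ≈ 1,708.4 boxes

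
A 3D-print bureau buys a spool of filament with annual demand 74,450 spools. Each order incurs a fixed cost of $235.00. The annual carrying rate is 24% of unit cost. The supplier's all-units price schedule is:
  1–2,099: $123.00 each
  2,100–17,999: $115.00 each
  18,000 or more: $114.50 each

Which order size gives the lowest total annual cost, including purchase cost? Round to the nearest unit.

Holding cost per unit per year at price C is H = 0.24·C.
Evaluate total cost at each tier's feasible EOQ or, if the EOQ is below the tier, at the tier's minimum quantity.
EOQ at $123.00 = 1088.7 (feasible in tier 1): TC = 74,450×$123.00 + (74,450/1088.7)×235 + (1088.7/2)×0.24×$123.00 = $9,189,489.53.
EOQ at $115.00 = 1126.0 < 2100, so use break Q=2100: TC = 74,450×$115.00 + (74,450/2100.0)×235 + (2100.0/2)×0.24×$115.00 = $8,599,061.31.
EOQ at $114.50 = 1128.4 < 18000, so use break Q=18000: TC = 74,450×$114.50 + (74,450/18000.0)×235 + (18000.0/2)×0.24×$114.50 = $8,772,816.99.
Lowest total cost is $8,599,061.31 at Q = 2100.0.

Q* ≈ 2,100 spools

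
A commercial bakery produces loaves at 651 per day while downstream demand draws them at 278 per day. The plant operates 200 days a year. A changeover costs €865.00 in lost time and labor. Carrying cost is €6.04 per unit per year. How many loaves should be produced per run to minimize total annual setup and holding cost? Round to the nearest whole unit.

Q* ≈ 5,272 loaves

Annual demand D = 278 × 200 = 55,600.
Production build-up factor (1 − d/p) = 1 − 278/651 = 0.5730.
Q* = √(2DS / (H(1 − d/p))) = √(2 × 55,600 × 865 / (6.04 × 0.5730)).
= √(96,188,000 / 3.4607) ≈ 5272.032.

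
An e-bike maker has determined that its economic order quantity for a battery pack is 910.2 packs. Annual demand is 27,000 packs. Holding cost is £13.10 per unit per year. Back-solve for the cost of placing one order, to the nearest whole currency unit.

The basic EOQ model gives Q* = √(2DS/H); rearrange for the unknown.
From Q* = √(2DS/H): S = Q*²H / (2D) = 910.2² × 13.1 / (2 × 27,000) = 200.9792.

S ≈ £201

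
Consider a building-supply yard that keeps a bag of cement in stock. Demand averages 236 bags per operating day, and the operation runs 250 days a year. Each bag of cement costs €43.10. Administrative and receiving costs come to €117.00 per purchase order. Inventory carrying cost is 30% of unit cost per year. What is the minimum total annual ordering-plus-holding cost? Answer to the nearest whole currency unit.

Annual demand D = 236 × 250 = 59,000.
Holding cost H = 0.30 × €43.10 = €12.9300 per unit per year.
EOQ = √(2DS/H) = √(2 × 59,000 × 117 / 12.93) ≈ 1033.32.
At Q*, ordering cost (D/Q*)S equals holding cost (Q*/2)H, each = √(DSH/2).
Minimum total = √(2DSH) = √(2 × 59,000 × 117 × 12.93) ≈ 13360.823.

TC* ≈ €13,361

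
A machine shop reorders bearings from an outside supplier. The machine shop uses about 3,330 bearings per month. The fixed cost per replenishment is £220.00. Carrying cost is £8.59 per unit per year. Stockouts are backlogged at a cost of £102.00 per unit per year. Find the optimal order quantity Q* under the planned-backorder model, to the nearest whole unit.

Q* ≈ 1,490 bearings

Annual demand D = 3,330 × 12 = 39,960.
With planned backorders, Q* = √(2DS/H) · √((H+B)/B).
√(2DS/H) = √(2 × 39,960 × 220 / 8.59) = 1430.680.
√((H+B)/B) = √((8.59+102)/102) = 1.0413.
Q* ≈ 1489.705.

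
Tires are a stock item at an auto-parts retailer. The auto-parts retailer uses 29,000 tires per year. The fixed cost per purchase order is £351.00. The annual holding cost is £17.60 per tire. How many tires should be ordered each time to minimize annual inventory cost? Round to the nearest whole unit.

EOQ = √(2DS / H) = √(2 × 29,000 × 351 / 17.6).
= √(20,358,000 / 17.6) = √1,156,704.5455 ≈ 1075.502.

Q* ≈ 1,076 tires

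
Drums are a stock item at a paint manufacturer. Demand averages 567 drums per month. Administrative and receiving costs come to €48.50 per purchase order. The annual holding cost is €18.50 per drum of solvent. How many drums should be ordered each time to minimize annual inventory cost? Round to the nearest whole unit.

Q* ≈ 189 drums

Annual demand D = 567 × 12 = 6,804.
EOQ = √(2DS / H) = √(2 × 6,804 × 48.5 / 18.5).
= √(659,988 / 18.5) = √35,675.027 ≈ 188.878.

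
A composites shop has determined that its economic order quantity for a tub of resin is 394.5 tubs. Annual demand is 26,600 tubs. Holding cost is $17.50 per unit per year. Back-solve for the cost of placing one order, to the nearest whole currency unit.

Squaring Q* = √(2DS/H) gives Q*² = 2DS/H.
From Q* = √(2DS/H): S = Q*²H / (2D) = 394.5² × 17.5 / (2 × 26,600) = 51.1942.

S ≈ $51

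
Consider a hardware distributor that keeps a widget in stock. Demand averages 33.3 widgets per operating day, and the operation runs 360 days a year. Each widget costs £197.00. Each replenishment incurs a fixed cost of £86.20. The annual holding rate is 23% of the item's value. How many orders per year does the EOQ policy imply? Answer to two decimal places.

N ≈ 56.13 orders per year

Annual demand D = 33.3 × 360 = 11,988.
Holding cost H = 0.23 × £197.00 = £45.3100 per unit per year.
Q* = √(2DS/H) = √(2 × 11,988 × 86.2 / 45.31) ≈ 213.57.
Orders per year = D / Q* = 11,988 / 213.57 ≈ 56.131.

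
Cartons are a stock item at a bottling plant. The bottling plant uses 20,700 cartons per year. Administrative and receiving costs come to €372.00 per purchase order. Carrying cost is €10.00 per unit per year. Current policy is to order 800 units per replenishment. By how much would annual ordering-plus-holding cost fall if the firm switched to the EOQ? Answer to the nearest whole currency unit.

Extra cost ≈ €1,216 per year

EOQ = √(2DS/H) = √(2 × 20,700 × 372 / 10) ≈ 1241.00.
Cost at Q* = (D/Q*)S + (Q*/2)H = √(2DSH) ≈ €12,410.00.
Cost at Q = 800: (20,700/800)×372 + (800/2)×10 = €9,625.50 + €4,000.00 = €13,625.50.
Excess = €13,625.50 − €12,410.00 = €1,215.50.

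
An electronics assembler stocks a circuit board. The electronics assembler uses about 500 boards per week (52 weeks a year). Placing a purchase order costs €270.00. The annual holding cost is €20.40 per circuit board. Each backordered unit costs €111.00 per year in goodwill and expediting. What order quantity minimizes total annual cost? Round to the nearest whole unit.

Annual demand D = 500 × 52 = 26,000.
With planned backorders, Q* = √(2DS/H) · √((H+B)/B).
√(2DS/H) = √(2 × 26,000 × 270 / 20.4) = 829.599.
√((H+B)/B) = √((20.4+111)/111) = 1.0880.
Q* ≈ 902.619.

Q* ≈ 903 boards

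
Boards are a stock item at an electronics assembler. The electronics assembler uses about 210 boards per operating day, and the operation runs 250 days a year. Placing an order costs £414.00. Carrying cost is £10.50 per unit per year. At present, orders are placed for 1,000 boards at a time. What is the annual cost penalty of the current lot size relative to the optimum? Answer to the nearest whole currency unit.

Annual demand D = 210 × 250 = 52,500.
EOQ = √(2DS/H) = √(2 × 52,500 × 414 / 10.5) ≈ 2034.70.
Cost at Q* = (D/Q*)S + (Q*/2)H = √(2DSH) ≈ £21,364.34.
Cost at Q = 1,000: (52,500/1,000)×414 + (1,000/2)×10.5 = £21,735.00 + £5,250.00 = £26,985.00.
Excess = £26,985.00 − £21,364.34 = £5,620.66.

Extra cost ≈ £5,621 per year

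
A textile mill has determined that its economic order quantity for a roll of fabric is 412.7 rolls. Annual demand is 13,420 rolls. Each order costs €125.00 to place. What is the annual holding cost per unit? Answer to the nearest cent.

H ≈ €19.70

Invert the EOQ relation Q*² = 2DS/H.
From Q* = √(2DS/H): H = 2DS / Q*² = 2 × 13,420 × 125 / 412.7² = 19.6981.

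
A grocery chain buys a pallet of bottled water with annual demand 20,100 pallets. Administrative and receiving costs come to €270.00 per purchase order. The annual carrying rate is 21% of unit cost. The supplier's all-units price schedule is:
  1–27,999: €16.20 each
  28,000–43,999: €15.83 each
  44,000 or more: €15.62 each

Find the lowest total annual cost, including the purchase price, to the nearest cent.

TC* ≈ €331,696.62

Holding cost per unit per year at price C is H = 0.21·C.
Evaluate total cost at each tier's feasible EOQ or, if the EOQ is below the tier, at the tier's minimum quantity.
EOQ at €16.20 = 1786.2 (feasible in tier 1): TC = 20,100×€16.20 + (20,100/1786.2)×270 + (1786.2/2)×0.21×€16.20 = €331,696.62.
EOQ at €15.83 = 1806.9 < 28000, so use break Q=28000: TC = 20,100×€15.83 + (20,100/28000.0)×270 + (28000.0/2)×0.21×€15.83 = €364,917.02.
EOQ at €15.62 = 1819.1 < 44000, so use break Q=44000: TC = 20,100×€15.62 + (20,100/44000.0)×270 + (44000.0/2)×0.21×€15.62 = €386,249.74.
Lowest total cost among the candidates is at Q = 1786.2.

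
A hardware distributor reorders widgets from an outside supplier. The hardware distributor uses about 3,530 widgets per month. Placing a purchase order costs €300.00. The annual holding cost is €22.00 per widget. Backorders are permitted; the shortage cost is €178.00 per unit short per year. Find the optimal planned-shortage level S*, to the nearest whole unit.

Annual demand D = 3,530 × 12 = 42,360.
With planned backorders, Q* = √(2DS/H) · √((H+B)/B).
√(2DS/H) = √(2 × 42,360 × 300 / 22) = 1074.836.
√((H+B)/B) = √((22+178)/178) = 1.0600.
Q* ≈ 1139.324.
S* = Q* · H/(H+B) = 1139.324 × 22/200 ≈ 125.326.

S* ≈ 125 widgets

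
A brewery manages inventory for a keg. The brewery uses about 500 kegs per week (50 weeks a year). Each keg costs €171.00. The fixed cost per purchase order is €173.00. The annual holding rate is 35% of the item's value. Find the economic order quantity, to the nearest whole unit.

Annual demand D = 500 × 50 = 25,000.
Holding cost H = 0.35 × €171.00 = €59.8500 per unit per year.
EOQ = √(2DS / H) = √(2 × 25,000 × 173 / 59.85).
= √(8,650,000 / 59.85) = √144,527.9866 ≈ 380.168.

Q* ≈ 380 kegs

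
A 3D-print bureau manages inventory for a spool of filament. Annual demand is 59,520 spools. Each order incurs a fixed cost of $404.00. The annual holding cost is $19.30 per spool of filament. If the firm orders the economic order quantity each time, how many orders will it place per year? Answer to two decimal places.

N ≈ 37.71 orders per year

EOQ = √(2DS/H) = √(2 × 59,520 × 404 / 19.3) ≈ 1578.55.
Orders per year = D / Q* = 59,520 / 1578.55 ≈ 37.705.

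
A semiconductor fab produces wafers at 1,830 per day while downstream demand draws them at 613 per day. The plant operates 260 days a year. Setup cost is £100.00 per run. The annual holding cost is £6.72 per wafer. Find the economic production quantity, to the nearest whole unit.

Q* ≈ 2,671 wafers

Annual demand D = 613 × 260 = 159,380.
Production build-up factor (1 − d/p) = 1 − 613/1,830 = 0.6650.
Q* = √(2DS / (H(1 − d/p))) = √(2 × 159,380 × 100 / (6.72 × 0.6650)).
= √(31,876,000 / 4.469) ≈ 2670.715.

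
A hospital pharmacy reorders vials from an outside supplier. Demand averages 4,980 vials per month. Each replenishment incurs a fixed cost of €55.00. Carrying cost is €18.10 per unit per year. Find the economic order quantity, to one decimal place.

Annual demand D = 4,980 × 12 = 59,760.
EOQ = √(2DS / H) = √(2 × 59,760 × 55 / 18.1).
= √(6,573,600 / 18.1) = √363,182.3204 ≈ 602.646.

Q* ≈ 602.6 vials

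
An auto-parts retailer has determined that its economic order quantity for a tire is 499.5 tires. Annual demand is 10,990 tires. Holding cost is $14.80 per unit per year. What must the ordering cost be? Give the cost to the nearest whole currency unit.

S ≈ $168

Invert the EOQ relation Q*² = 2DS/H.
From Q* = √(2DS/H): S = Q*²H / (2D) = 499.5² × 14.8 / (2 × 10,990) = 167.9983.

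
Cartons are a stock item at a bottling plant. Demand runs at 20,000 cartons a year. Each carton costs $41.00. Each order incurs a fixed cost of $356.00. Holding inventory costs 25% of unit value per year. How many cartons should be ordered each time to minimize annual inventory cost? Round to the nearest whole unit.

Holding cost H = 0.25 × $41.00 = $10.2500 per unit per year.
EOQ = √(2DS / H) = √(2 × 20,000 × 356 / 10.25).
= √(14,240,000 / 10.25) = √1,389,268.2927 ≈ 1178.672.

Q* ≈ 1,179 cartons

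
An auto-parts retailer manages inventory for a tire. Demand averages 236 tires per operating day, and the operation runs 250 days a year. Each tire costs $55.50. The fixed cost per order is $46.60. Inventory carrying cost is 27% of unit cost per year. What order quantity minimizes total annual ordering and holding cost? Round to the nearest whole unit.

Q* ≈ 606 tires

Annual demand D = 236 × 250 = 59,000.
Holding cost H = 0.27 × $55.50 = $14.9850 per unit per year.
EOQ = √(2DS / H) = √(2 × 59,000 × 46.6 / 14.985).
= √(5,498,800 / 14.985) = √366,953.6203 ≈ 605.767.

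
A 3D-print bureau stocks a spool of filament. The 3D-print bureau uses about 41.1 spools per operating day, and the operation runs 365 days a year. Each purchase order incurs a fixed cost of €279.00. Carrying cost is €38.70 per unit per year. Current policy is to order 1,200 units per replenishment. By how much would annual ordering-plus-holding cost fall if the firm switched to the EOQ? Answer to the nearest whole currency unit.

Extra cost ≈ €8,709 per year

Annual demand D = 41.1 × 365 = 15,001.5.
EOQ = √(2DS/H) = √(2 × 15,001.5 × 279 / 38.7) ≈ 465.08.
Cost at Q* = (D/Q*)S + (Q*/2)H = √(2DSH) ≈ €17,998.65.
Cost at Q = 1,200: (15,001.5/1,200)×279 + (1,200/2)×38.7 = €3,487.85 + €23,220.00 = €26,707.85.
Excess = €26,707.85 − €17,998.65 = €8,709.20.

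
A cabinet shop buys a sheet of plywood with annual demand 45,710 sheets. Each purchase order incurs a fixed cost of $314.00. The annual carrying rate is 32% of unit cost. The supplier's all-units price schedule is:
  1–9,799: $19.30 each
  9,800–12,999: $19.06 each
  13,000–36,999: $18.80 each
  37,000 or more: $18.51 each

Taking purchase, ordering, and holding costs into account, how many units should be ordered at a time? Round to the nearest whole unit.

Holding cost per unit per year at price C is H = 0.32·C.
Evaluate total cost at each tier's feasible EOQ or, if the EOQ is below the tier, at the tier's minimum quantity.
EOQ at $19.30 = 2155.9 (feasible in tier 1): TC = 45,710×$19.30 + (45,710/2155.9)×314 + (2155.9/2)×0.32×$19.30 = $895,517.94.
EOQ at $19.06 = 2169.4 < 9800, so use break Q=9800: TC = 45,710×$19.06 + (45,710/9800.0)×314 + (9800.0/2)×0.32×$19.06 = $902,583.27.
EOQ at $18.80 = 2184.4 < 13000, so use break Q=13000: TC = 45,710×$18.80 + (45,710/13000.0)×314 + (13000.0/2)×0.32×$18.80 = $899,556.07.
EOQ at $18.51 = 2201.4 < 37000, so use break Q=37000: TC = 45,710×$18.51 + (45,710/37000.0)×314 + (37000.0/2)×0.32×$18.51 = $956,059.22.
Lowest total cost is $895,517.94 at Q = 2155.9.

Q* ≈ 2,156 sheets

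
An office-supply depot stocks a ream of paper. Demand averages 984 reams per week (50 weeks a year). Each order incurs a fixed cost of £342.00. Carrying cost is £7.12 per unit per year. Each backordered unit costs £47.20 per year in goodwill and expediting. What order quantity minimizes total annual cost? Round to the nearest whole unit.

Q* ≈ 2,332 reams

Annual demand D = 984 × 50 = 49,200.
With planned backorders, Q* = √(2DS/H) · √((H+B)/B).
√(2DS/H) = √(2 × 49,200 × 342 / 7.12) = 2174.055.
√((H+B)/B) = √((7.12+47.2)/47.2) = 1.0728.
Q* ≈ 2332.274.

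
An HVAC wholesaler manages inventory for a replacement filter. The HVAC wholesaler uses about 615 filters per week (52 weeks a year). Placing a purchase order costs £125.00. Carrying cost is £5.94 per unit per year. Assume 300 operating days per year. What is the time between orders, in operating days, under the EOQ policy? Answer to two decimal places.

T ≈ 10.88 days

Annual demand D = 615 × 52 = 31,980.
Q* = √(2DS/H) = √(2 × 31,980 × 125 / 5.94) ≈ 1160.15.
Cycle time = Q*/D × 300 = 1160.15 / 31,980 × 300 ≈ 10.883 days.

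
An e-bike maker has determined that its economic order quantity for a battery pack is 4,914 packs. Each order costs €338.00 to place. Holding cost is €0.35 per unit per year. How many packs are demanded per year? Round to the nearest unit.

Squaring Q* = √(2DS/H) gives Q*² = 2DS/H.
From Q* = √(2DS/H): D = Q*²H / (2S) = 4,914² × 0.35 / (2 × 338) = 12502.350.

D ≈ 12,502 packs per year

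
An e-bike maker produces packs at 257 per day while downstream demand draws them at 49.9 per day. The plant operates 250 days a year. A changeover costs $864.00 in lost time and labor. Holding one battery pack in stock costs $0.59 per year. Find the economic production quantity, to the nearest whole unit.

Annual demand D = 49.9 × 250 = 12,475.
Production build-up factor (1 − d/p) = 1 − 49.9/257 = 0.8058.
Q* = √(2DS / (H(1 − d/p))) = √(2 × 12,475 × 864 / (0.59 × 0.8058)).
= √(21,556,800 / 0.4754) ≈ 6733.528.

Q* ≈ 6,734 packs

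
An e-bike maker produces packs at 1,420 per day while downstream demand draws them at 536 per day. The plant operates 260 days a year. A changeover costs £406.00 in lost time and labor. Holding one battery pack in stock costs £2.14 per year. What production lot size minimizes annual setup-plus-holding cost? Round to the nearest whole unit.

Annual demand D = 536 × 260 = 139,360.
Production build-up factor (1 − d/p) = 1 − 536/1,420 = 0.6225.
Q* = √(2DS / (H(1 − d/p))) = √(2 × 139,360 × 406 / (2.14 × 0.6225)).
= √(113,160,320 / 1.3322) ≈ 9216.335.

Q* ≈ 9,216 packs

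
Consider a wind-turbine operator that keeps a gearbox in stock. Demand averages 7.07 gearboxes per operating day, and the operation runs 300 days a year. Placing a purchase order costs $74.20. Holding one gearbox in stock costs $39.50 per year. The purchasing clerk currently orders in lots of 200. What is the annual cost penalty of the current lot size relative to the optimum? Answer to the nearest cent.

Annual demand D = 7.07 × 300 = 2,121.
EOQ = √(2DS/H) = √(2 × 2,121 × 74.2 / 39.5) ≈ 89.27.
Cost at Q* = (D/Q*)S + (Q*/2)H = √(2DSH) ≈ $3,526.03.
Cost at Q = 200: (2,121/200)×74.2 + (200/2)×39.5 = $786.89 + $3,950.00 = $4,736.89.
Excess = $4,736.89 − $3,526.03 = $1,210.86.

Extra cost ≈ $1,210.86 per year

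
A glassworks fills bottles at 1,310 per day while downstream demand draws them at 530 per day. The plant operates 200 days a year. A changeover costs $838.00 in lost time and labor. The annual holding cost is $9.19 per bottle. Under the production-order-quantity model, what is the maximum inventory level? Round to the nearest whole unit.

Annual demand D = 530 × 200 = 106,000.
Production build-up factor (1 − d/p) = 1 − 530/1,310 = 0.5954.
Q* = √(2DS / (H(1 − d/p))) = √(2 × 106,000 × 838 / (9.19 × 0.5954)).
= √(177,656,000 / 5.4719) ≈ 5697.975.
Maximum inventory = Q*(1 − d/p) = 5697.975 × 0.5954 ≈ 3392.687.

I_max ≈ 3,393 bottles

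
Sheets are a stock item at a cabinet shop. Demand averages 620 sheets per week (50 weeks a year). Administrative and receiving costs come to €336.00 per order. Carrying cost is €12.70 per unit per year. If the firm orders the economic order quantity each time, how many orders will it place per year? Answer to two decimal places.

N ≈ 24.20 orders per year

Annual demand D = 620 × 50 = 31,000.
EOQ = √(2DS/H) = √(2 × 31,000 × 336 / 12.7) ≈ 1280.75.
Orders per year = D / Q* = 31,000 / 1280.75 ≈ 24.205.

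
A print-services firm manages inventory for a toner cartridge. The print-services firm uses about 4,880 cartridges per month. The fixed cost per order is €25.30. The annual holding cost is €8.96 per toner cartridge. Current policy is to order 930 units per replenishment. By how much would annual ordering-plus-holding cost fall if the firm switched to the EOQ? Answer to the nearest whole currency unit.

Extra cost ≈ €607 per year

Annual demand D = 4,880 × 12 = 58,560.
EOQ = √(2DS/H) = √(2 × 58,560 × 25.3 / 8.96) ≈ 575.07.
Cost at Q* = (D/Q*)S + (Q*/2)H = √(2DSH) ≈ €5,152.64.
Cost at Q = 930: (58,560/930)×25.3 + (930/2)×8.96 = €1,593.08 + €4,166.40 = €5,759.48.
Excess = €5,759.48 − €5,152.64 = €606.84.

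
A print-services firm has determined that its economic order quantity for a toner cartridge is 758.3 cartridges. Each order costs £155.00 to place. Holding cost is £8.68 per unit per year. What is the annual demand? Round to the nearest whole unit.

The basic EOQ model gives Q* = √(2DS/H); rearrange for the unknown.
From Q* = √(2DS/H): D = Q*²H / (2S) = 758.3² × 8.68 / (2 × 155) = 16100.529.

D ≈ 16,101 cartridges per year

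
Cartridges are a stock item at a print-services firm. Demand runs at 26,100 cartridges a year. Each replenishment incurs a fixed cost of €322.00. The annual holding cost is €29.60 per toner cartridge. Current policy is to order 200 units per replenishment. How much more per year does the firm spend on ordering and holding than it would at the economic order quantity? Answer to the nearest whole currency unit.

Extra cost ≈ €22,676 per year

EOQ = √(2DS/H) = √(2 × 26,100 × 322 / 29.6) ≈ 753.56.
Cost at Q* = (D/Q*)S + (Q*/2)H = √(2DSH) ≈ €22,305.35.
Cost at Q = 200: (26,100/200)×322 + (200/2)×29.6 = €42,021.00 + €2,960.00 = €44,981.00.
Excess = €44,981.00 − €22,305.35 = €22,675.65.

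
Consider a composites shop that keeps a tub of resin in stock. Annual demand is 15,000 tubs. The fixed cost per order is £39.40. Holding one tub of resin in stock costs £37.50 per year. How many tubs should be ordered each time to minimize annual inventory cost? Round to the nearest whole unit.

EOQ = √(2DS / H) = √(2 × 15,000 × 39.4 / 37.5).
= √(1,182,000 / 37.5) = √31,520 ≈ 177.539.

Q* ≈ 178 tubs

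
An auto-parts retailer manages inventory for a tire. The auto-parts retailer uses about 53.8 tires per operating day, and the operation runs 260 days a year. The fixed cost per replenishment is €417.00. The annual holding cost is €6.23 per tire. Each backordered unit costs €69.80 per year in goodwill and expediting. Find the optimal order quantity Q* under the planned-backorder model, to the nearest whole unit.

Q* ≈ 1,428 tires

Annual demand D = 53.8 × 260 = 13,988.
With planned backorders, Q* = √(2DS/H) · √((H+B)/B).
√(2DS/H) = √(2 × 13,988 × 417 / 6.23) = 1368.412.
√((H+B)/B) = √((6.23+69.8)/69.8) = 1.0437.
Q* ≈ 1428.176.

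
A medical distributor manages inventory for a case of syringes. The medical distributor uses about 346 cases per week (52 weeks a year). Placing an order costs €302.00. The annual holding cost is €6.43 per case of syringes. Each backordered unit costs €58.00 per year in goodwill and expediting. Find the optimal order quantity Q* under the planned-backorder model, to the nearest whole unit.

Q* ≈ 1,370 cases

Annual demand D = 346 × 52 = 17,992.
With planned backorders, Q* = √(2DS/H) · √((H+B)/B).
√(2DS/H) = √(2 × 17,992 × 302 / 6.43) = 1300.028.
√((H+B)/B) = √((6.43+58)/58) = 1.0540.
Q* ≈ 1370.196.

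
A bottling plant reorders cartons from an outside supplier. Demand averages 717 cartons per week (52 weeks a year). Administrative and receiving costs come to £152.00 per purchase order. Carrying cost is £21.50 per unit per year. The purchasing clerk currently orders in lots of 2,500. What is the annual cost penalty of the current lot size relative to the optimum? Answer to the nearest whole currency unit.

Extra cost ≈ £13,531 per year

Annual demand D = 717 × 52 = 37,284.
EOQ = √(2DS/H) = √(2 × 37,284 × 152 / 21.5) ≈ 726.07.
Cost at Q* = (D/Q*)S + (Q*/2)H = √(2DSH) ≈ £15,610.52.
Cost at Q = 2,500: (37,284/2,500)×152 + (2,500/2)×21.5 = £2,266.87 + £26,875.00 = £29,141.87.
Excess = £29,141.87 − £15,610.52 = £13,531.35.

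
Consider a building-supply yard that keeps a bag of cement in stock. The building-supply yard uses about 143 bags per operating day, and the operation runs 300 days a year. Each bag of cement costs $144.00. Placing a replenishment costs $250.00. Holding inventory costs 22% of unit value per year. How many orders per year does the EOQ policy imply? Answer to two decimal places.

N ≈ 52.14 orders per year

Annual demand D = 143 × 300 = 42,900.
Holding cost H = 0.22 × $144.00 = $31.6800 per unit per year.
The optimal lot size = √(2DS/H) = √(2 × 42,900 × 250 / 31.68) ≈ 822.85.
Orders per year = D / Q* = 42,900 / 822.85 ≈ 52.136.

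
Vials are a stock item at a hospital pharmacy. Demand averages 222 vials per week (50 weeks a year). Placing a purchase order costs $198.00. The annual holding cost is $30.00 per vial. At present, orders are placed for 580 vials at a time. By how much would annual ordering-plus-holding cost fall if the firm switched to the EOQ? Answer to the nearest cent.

Extra cost ≈ $1,005.93 per year

Annual demand D = 222 × 50 = 11,100.
EOQ = √(2DS/H) = √(2 × 11,100 × 198 / 30) ≈ 382.78.
Cost at Q* = (D/Q*)S + (Q*/2)H = √(2DSH) ≈ $11,483.38.
Cost at Q = 580: (11,100/580)×198 + (580/2)×30 = $3,789.31 + $8,700.00 = $12,489.31.
Excess = $12,489.31 − $11,483.38 = $1,005.93.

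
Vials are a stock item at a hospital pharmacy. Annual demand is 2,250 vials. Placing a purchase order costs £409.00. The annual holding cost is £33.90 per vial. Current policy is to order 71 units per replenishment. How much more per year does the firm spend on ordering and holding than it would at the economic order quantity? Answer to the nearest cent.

EOQ = √(2DS/H) = √(2 × 2,250 × 409 / 33.9) ≈ 233.01.
Cost at Q* = (D/Q*)S + (Q*/2)H = √(2DSH) ≈ £7,898.92.
Cost at Q = 71: (2,250/71)×409 + (71/2)×33.9 = £12,961.27 + £1,203.45 = £14,164.72.
Excess = £14,164.72 − £7,898.92 = £6,265.80.

Extra cost ≈ £6,265.80 per year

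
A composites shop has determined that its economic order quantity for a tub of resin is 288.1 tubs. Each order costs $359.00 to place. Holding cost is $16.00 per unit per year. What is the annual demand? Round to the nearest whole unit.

D ≈ 1,850 tubs per year

Invert the EOQ relation Q*² = 2DS/H.
From Q* = √(2DS/H): D = Q*²H / (2S) = 288.1² × 16 / (2 × 359) = 1849.618.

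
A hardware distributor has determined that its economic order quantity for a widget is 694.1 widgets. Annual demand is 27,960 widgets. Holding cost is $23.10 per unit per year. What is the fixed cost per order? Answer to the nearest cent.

S ≈ $199.02

Squaring Q* = √(2DS/H) gives Q*² = 2DS/H.
From Q* = √(2DS/H): S = Q*²H / (2D) = 694.1² × 23.1 / (2 × 27,960) = 199.0164.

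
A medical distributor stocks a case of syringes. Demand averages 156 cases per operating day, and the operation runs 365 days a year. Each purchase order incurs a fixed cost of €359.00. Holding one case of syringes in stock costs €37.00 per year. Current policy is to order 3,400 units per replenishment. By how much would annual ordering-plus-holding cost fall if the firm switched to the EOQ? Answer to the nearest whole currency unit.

Extra cost ≈ €30,019 per year

Annual demand D = 156 × 365 = 56,940.
EOQ = √(2DS/H) = √(2 × 56,940 × 359 / 37) ≈ 1051.16.
Cost at Q* = (D/Q*)S + (Q*/2)H = √(2DSH) ≈ €38,893.03.
Cost at Q = 3,400: (56,940/3,400)×359 + (3,400/2)×37 = €6,012.19 + €62,900.00 = €68,912.19.
Excess = €68,912.19 − €38,893.03 = €30,019.16.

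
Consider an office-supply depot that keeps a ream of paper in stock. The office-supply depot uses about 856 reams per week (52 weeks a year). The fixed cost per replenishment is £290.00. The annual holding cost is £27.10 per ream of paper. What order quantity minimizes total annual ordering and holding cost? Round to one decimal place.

Annual demand D = 856 × 52 = 44,512.
EOQ = √(2DS / H) = √(2 × 44,512 × 290 / 27.1).
= √(25,816,960 / 27.1) = √952,655.3506 ≈ 976.041.

Q* ≈ 976.0 reams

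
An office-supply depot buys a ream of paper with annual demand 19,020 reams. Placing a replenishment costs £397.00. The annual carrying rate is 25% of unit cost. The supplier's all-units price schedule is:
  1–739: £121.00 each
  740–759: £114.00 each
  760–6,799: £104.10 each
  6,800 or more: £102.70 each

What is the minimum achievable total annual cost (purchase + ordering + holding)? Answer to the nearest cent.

TC* ≈ £1,999,806.89

Holding cost per unit per year at price C is H = 0.25·C.
Evaluate total cost at each tier's feasible EOQ or, if the EOQ is below the tier, at the tier's minimum quantity.
EOQ at £121.00 = 706.6 (feasible in tier 1): TC = 19,020×£121.00 + (19,020/706.6)×397 + (706.6/2)×0.25×£121.00 = £2,322,793.63.
EOQ at £114.00 = 727.9 < 740, so use break Q=740: TC = 19,020×£114.00 + (19,020/740.0)×397 + (740.0/2)×0.25×£114.00 = £2,189,028.97.
EOQ at £104.10 = 761.8 (feasible in tier 3): TC = 19,020×£104.10 + (19,020/761.8)×397 + (761.8/2)×0.25×£104.10 = £1,999,806.89.
EOQ at £102.70 = 766.9 < 6800, so use break Q=6800: TC = 19,020×£102.70 + (19,020/6800.0)×397 + (6800.0/2)×0.25×£102.70 = £2,041,759.43.
Lowest total cost among the candidates is at Q = 761.8.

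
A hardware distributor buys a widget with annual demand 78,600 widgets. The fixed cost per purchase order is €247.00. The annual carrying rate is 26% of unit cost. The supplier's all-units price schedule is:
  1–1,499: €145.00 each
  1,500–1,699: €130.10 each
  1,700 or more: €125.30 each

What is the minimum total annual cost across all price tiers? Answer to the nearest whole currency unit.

TC* ≈ €9,887,691

Holding cost per unit per year at price C is H = 0.26·C.
Candidates are each tier's EOQ (if it falls in that tier) and each price-break quantity.
EOQ at €145.00 = 1014.9 (feasible in tier 1): TC = 78,600×€145.00 + (78,600/1014.9)×247 + (1014.9/2)×0.26×€145.00 = €11,435,260.04.
EOQ at €130.10 = 1071.4 < 1500, so use break Q=1500: TC = 78,600×€130.10 + (78,600/1500.0)×247 + (1500.0/2)×0.26×€130.10 = €10,264,172.30.
EOQ at €125.30 = 1091.7 < 1700, so use break Q=1700: TC = 78,600×€125.30 + (78,600/1700.0)×247 + (1700.0/2)×0.26×€125.30 = €9,887,691.42.
Lowest total cost among the candidates is at Q = 1700.0.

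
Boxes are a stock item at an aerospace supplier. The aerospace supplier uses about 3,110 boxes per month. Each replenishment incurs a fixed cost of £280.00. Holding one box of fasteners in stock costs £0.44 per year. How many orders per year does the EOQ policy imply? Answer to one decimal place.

Annual demand D = 3,110 × 12 = 37,320.
Q* = √(2DS/H) = √(2 × 37,320 × 280 / 0.44) ≈ 6891.89.
Orders per year = D / Q* = 37,320 / 6891.89 ≈ 5.415.

N ≈ 5.4 orders per year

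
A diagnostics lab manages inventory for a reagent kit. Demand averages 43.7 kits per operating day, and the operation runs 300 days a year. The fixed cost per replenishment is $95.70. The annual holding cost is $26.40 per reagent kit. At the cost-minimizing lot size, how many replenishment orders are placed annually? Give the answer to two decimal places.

Annual demand D = 43.7 × 300 = 13,110.
EOQ = √(2DS/H) = √(2 × 13,110 × 95.7 / 26.4) ≈ 308.30.
Orders per year = D / Q* = 13,110 / 308.30 ≈ 42.524.

N ≈ 42.52 orders per year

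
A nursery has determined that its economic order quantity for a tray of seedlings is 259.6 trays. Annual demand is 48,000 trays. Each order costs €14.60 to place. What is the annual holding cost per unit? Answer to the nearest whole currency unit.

The basic EOQ model gives Q* = √(2DS/H); rearrange for the unknown.
From Q* = √(2DS/H): H = 2DS / Q*² = 2 × 48,000 × 14.6 / 259.6² = 20.7977.

H ≈ €21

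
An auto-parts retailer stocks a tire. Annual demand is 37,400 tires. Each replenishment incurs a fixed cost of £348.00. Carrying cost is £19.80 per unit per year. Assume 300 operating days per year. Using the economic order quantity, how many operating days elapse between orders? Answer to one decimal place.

T ≈ 9.2 days

Q* = √(2DS/H) = √(2 × 37,400 × 348 / 19.8) ≈ 1146.59.
Cycle time = Q*/D × 300 = 1146.59 / 37,400 × 300 ≈ 9.197 days.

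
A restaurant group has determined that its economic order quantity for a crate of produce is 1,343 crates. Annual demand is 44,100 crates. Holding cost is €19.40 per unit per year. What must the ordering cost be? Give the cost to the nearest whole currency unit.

S ≈ €397

The basic EOQ model gives Q* = √(2DS/H); rearrange for the unknown.
From Q* = √(2DS/H): S = Q*²H / (2D) = 1,343² × 19.4 / (2 × 44,100) = 396.7210.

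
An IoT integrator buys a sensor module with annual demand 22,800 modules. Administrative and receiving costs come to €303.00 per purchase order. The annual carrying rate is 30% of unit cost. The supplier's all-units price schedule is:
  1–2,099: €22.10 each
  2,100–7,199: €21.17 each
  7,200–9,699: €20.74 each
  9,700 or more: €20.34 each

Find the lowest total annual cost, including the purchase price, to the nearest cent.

TC* ≈ €492,634.26

Holding cost per unit per year at price C is H = 0.30·C.
Candidates are each tier's EOQ (if it falls in that tier) and each price-break quantity.
EOQ at €22.10 = 1443.6 (feasible in tier 1): TC = 22,800×€22.10 + (22,800/1443.6)×303 + (1443.6/2)×0.30×€22.10 = €513,451.07.
EOQ at €21.17 = 1475.0 < 2100, so use break Q=2100: TC = 22,800×€21.17 + (22,800/2100.0)×303 + (2100.0/2)×0.30×€21.17 = €492,634.26.
EOQ at €20.74 = 1490.2 < 7200, so use break Q=7200: TC = 22,800×€20.74 + (22,800/7200.0)×303 + (7200.0/2)×0.30×€20.74 = €496,230.70.
EOQ at €20.34 = 1504.8 < 9700, so use break Q=9700: TC = 22,800×€20.34 + (22,800/9700.0)×303 + (9700.0/2)×0.30×€20.34 = €494,058.91.
Lowest total cost among the candidates is at Q = 2100.0.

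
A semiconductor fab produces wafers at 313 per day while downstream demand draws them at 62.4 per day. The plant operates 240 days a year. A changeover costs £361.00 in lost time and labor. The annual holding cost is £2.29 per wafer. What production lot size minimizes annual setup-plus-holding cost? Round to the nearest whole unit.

Q* ≈ 2,428 wafers

Annual demand D = 62.4 × 240 = 14,976.
Production build-up factor (1 − d/p) = 1 − 62.4/313 = 0.8006.
Q* = √(2DS / (H(1 − d/p))) = √(2 × 14,976 × 361 / (2.29 × 0.8006)).
= √(10,812,672 / 1.8335) ≈ 2428.457.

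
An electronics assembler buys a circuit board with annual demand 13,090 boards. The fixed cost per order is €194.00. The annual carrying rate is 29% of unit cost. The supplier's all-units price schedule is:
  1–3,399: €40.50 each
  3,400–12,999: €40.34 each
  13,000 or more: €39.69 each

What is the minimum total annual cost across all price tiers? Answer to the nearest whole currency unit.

Holding cost per unit per year at price C is H = 0.29·C.
For each price level, check whether its EOQ is feasible; otherwise the best quantity at that price is the breakpoint.
EOQ at €40.50 = 657.6 (feasible in tier 1): TC = 13,090×€40.50 + (13,090/657.6)×194 + (657.6/2)×0.29×€40.50 = €537,868.47.
EOQ at €40.34 = 658.9 < 3400, so use break Q=3400: TC = 13,090×€40.34 + (13,090/3400.0)×194 + (3400.0/2)×0.29×€40.34 = €548,685.12.
EOQ at €39.69 = 664.3 < 13000, so use break Q=13000: TC = 13,090×€39.69 + (13,090/13000.0)×194 + (13000.0/2)×0.29×€39.69 = €594,553.09.
Lowest total cost among the candidates is at Q = 657.6.

TC* ≈ €537,868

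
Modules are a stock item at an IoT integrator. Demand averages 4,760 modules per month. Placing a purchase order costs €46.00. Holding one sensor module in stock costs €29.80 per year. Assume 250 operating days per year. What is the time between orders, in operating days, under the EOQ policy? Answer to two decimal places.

Annual demand D = 4,760 × 12 = 57,120.
EOQ = √(2DS/H) = √(2 × 57,120 × 46 / 29.8) ≈ 419.93.
Cycle time = Q*/D × 250 = 419.93 / 57,120 × 250 ≈ 1.838 days.

T ≈ 1.84 days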